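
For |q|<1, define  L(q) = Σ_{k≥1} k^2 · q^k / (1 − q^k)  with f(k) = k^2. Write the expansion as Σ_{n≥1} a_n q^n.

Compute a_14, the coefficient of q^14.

a_14 = 250

n=14: 1·14 2·7 7·2 14·1  f→[1+4+49+196]=250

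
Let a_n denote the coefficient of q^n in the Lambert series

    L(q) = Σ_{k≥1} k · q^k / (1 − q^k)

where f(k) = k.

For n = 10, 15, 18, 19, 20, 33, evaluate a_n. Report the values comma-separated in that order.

[q^10] f(1)=1,f(2)=2,f(5)=5,f(10)=10 ⇒ 18
n=15: 1·15 3·5 5·3 15·1  f→[1+3+5+15]=24
[q^18] f(1)=1,f(2)=2,f(3)=3,f(6)=6,f(9)=9,f(18)=18 ⇒ 39
q^19  k|19↦f(k): 19:19 1:1  a_19=20
[q^20] f(20)=20,f(10)=10,f(5)=5,f(4)=4,f(2)=2,f(1)=1 ⇒ 42
n=33: 33·1 11·3 3·11 1·33  f→[33+11+3+1]=48

18, 24, 39, 20, 42, 48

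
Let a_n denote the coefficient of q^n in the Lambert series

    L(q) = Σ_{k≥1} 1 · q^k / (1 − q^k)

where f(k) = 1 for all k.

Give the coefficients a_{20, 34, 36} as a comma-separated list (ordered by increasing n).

n=20: 1·20 2·10 4·5 5·4 10·2 20·1  f→[1+1+1+1+1+1]=6
d|34:{1,2,17,34}  Σf=1+1+1+1=4
q^36  k|36↦f(k): 36:1 18:1 12:1 9:1 6:1 4:1 3:1 2:1 1:1  a_36=9

6, 4, 9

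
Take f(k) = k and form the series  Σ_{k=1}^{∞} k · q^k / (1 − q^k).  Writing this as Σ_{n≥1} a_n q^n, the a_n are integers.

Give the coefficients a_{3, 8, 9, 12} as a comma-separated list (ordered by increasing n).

4, 15, 13, 28

[q^3] f(3)=3,f(1)=1 ⇒ 4
n=8: 1·8 2·4 4·2 8·1  f→[1+2+4+8]=15
q^9  k|9↦f(k): 9:9 3:3 1:1  a_9=13
q^12  k|12↦f(k): 1:1 2:2 3:3 4:4 6:6 12:12  a_12=28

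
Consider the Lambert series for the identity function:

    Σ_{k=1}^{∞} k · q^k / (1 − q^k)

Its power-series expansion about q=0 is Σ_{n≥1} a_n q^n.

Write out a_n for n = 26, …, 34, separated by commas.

42, 40, 56, 30, 72, 32, 63, 48, 54

[q^26] f(26)=26,f(13)=13,f(2)=2,f(1)=1 ⇒ 42
[q^27] f(1)=1,f(3)=3,f(9)=9,f(27)=27 ⇒ 40
n=28: 1·28 2·14 4·7 7·4 14·2 28·1  f→[1+2+4+7+14+28]=56
q^29  k|29↦f(k): 1:1 29:29  a_29=30
[q^30] f(1)=1,f(2)=2,f(3)=3,f(5)=5,f(6)=6,f(10)=10,f(15)=15,f(30)=30 ⇒ 72
n=31: 31·1 1·31  f→[31+1]=32
q^32  k|32↦f(k): 1:1 2:2 4:4 8:8 16:16 32:32  a_32=63
q^33  k|33↦f(k): 33:33 11:11 3:3 1:1  a_33=48
[q^34] f(1)=1,f(2)=2,f(17)=17,f(34)=34 ⇒ 54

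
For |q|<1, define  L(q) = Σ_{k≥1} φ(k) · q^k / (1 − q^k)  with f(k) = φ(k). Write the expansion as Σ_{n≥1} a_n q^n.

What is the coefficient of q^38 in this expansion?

n=38: 38·1 19·2 2·19 1·38  φ→[18+18+1+1]=38

a_38 = 38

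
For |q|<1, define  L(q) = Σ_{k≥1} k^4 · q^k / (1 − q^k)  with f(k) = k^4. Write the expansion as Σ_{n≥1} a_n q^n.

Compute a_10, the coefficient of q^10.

a_10 = 10642

n=10: 10·1 5·2 2·5 1·10  f→[10000+625+16+1]=10642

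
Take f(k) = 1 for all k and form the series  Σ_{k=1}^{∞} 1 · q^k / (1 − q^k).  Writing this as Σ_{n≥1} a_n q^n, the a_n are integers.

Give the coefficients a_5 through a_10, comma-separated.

2, 4, 2, 4, 3, 4

n=5: 1·5 5·1  f→[1+1]=2
d|6:{1,2,3,6}  Σf=1+1+1+1=4
[q^7] f(1)=1,f(7)=1 ⇒ 2
[q^8] f(1)=1,f(2)=1,f(4)=1,f(8)=1 ⇒ 4
d|9:{1,3,9}  Σf=1+1+1=3
[q^10] f(1)=1,f(2)=1,f(5)=1,f(10)=1 ⇒ 4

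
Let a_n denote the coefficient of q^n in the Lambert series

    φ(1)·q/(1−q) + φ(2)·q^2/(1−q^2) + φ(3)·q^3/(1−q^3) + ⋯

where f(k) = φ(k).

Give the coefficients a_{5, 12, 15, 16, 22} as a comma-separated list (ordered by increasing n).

d|5:{1,5}  Σφ=1+4=5
q^12  k|12↦φ(k): 12:4 6:2 4:2 3:2 2:1 1:1  a_12=12
q^15  k|15↦φ(k): 15:8 5:4 3:2 1:1  a_15=15
[q^16] φ(16)=8,φ(8)=4,φ(4)=2,φ(2)=1,φ(1)=1 ⇒ 16
d|22:{22,11,2,1}  Σφ=10+10+1+1=22

5, 12, 15, 16, 22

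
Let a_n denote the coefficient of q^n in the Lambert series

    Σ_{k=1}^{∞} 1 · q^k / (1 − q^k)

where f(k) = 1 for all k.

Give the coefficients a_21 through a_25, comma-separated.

4, 4, 2, 8, 3

n=21: 21·1 7·3 3·7 1·21  f→[1+1+1+1]=4
q^22  k|22↦f(k): 1:1 2:1 11:1 22:1  a_22=4
n=23: 1·23 23·1  f→[1+1]=2
d|24:{24,12,8,6,4,3,2,1}  Σf=1+1+1+1+1+1+1+1=8
[q^25] f(25)=1,f(5)=1,f(1)=1 ⇒ 3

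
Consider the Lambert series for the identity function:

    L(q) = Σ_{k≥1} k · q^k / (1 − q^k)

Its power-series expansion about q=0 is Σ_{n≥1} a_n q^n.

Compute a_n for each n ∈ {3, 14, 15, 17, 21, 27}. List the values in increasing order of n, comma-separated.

4, 24, 24, 18, 32, 40

n=3: 3·1 1·3  f→[3+1]=4
q^14  k|14↦f(k): 14:14 7:7 2:2 1:1  a_14=24
[q^15] f(1)=1,f(3)=3,f(5)=5,f(15)=15 ⇒ 24
d|17:{17,1}  Σf=17+1=18
[q^21] f(1)=1,f(3)=3,f(7)=7,f(21)=21 ⇒ 32
n=27: 27·1 9·3 3·9 1·27  f→[27+9+3+1]=40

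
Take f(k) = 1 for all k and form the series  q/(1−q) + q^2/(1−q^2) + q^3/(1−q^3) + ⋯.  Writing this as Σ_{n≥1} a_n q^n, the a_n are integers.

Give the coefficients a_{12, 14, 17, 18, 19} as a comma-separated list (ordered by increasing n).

[q^12] f(1)=1,f(2)=1,f(3)=1,f(4)=1,f(6)=1,f(12)=1 ⇒ 6
n=14: 14·1 7·2 2·7 1·14  f→[1+1+1+1]=4
[q^17] f(17)=1,f(1)=1 ⇒ 2
d|18:{1,2,3,6,9,18}  Σf=1+1+1+1+1+1=6
[q^19] f(1)=1,f(19)=1 ⇒ 2

6, 4, 2, 6, 2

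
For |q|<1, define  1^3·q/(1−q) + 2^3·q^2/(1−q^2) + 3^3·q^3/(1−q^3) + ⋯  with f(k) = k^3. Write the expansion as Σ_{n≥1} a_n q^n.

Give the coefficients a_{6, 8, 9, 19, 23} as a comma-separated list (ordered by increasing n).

252, 585, 757, 6860, 12168

[q^6] f(1)=1,f(2)=8,f(3)=27,f(6)=216 ⇒ 252
[q^8] f(8)=512,f(4)=64,f(2)=8,f(1)=1 ⇒ 585
n=9: 1·9 3·3 9·1  f→[1+27+729]=757
n=19: 19·1 1·19  f→[6859+1]=6860
[q^23] f(23)=12167,f(1)=1 ⇒ 12168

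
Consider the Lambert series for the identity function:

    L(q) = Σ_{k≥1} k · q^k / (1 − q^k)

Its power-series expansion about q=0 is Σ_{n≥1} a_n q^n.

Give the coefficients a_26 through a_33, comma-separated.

[q^26] f(1)=1,f(2)=2,f(13)=13,f(26)=26 ⇒ 42
[q^27] f(1)=1,f(3)=3,f(9)=9,f(27)=27 ⇒ 40
d|28:{1,2,4,7,14,28}  Σf=1+2+4+7+14+28=56
n=29: 1·29 29·1  f→[1+29]=30
n=30: 30·1 15·2 10·3 6·5 5·6 3·10 2·15 1·30  f→[30+15+10+6+5+3+2+1]=72
[q^31] f(1)=1,f(31)=31 ⇒ 32
[q^32] f(32)=32,f(16)=16,f(8)=8,f(4)=4,f(2)=2,f(1)=1 ⇒ 63
d|33:{1,3,11,33}  Σf=1+3+11+33=48

42, 40, 56, 30, 72, 32, 63, 48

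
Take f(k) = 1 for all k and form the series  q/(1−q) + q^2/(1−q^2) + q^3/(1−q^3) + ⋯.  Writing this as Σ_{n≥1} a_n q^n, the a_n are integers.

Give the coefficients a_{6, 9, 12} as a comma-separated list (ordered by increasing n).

q^6  k|6↦f(k): 1:1 2:1 3:1 6:1  a_6=4
d|9:{9,3,1}  Σf=1+1+1=3
d|12:{1,2,3,4,6,12}  Σf=1+1+1+1+1+1=6

4, 3, 6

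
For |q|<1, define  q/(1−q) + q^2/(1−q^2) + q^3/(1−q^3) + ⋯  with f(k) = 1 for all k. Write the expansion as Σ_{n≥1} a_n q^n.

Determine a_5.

n=5: 5·1 1·5  f→[1+1]=2

a_5 = 2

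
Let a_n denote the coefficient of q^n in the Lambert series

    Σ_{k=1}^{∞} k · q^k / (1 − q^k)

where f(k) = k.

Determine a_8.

d|8:{1,2,4,8}  Σf=1+2+4+8=15

a_8 = 15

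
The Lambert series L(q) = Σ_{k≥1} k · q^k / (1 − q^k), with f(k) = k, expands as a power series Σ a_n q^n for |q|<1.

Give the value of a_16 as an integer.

n=16: 16·1 8·2 4·4 2·8 1·16  f→[16+8+4+2+1]=31

a_16 = 31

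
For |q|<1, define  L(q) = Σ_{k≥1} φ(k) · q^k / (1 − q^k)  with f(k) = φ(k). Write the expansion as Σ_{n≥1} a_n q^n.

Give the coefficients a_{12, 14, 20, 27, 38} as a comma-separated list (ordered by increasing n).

d|12:{12,6,4,3,2,1}  Σφ=4+2+2+2+1+1=12
n=14: 1·14 2·7 7·2 14·1  φ→[1+1+6+6]=14
q^20  k|20↦φ(k): 20:8 10:4 5:4 4:2 2:1 1:1  a_20=20
[q^27] φ(1)=1,φ(3)=2,φ(9)=6,φ(27)=18 ⇒ 27
n=38: 1·38 2·19 19·2 38·1  φ→[1+1+18+18]=38

12, 14, 20, 27, 38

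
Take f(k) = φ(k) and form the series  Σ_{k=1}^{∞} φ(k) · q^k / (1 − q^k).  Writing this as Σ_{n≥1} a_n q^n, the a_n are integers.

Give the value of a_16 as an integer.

[q^16] φ(1)=1,φ(2)=1,φ(4)=2,φ(8)=4,φ(16)=8 ⇒ 16

a_16 = 16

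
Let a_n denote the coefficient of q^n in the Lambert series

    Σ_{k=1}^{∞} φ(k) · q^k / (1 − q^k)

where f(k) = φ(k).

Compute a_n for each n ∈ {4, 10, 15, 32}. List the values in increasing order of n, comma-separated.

[q^4] φ(4)=2,φ(2)=1,φ(1)=1 ⇒ 4
[q^10] φ(10)=4,φ(5)=4,φ(2)=1,φ(1)=1 ⇒ 10
n=15: 1·15 3·5 5·3 15·1  φ→[1+2+4+8]=15
n=32: 32·1 16·2 8·4 4·8 2·16 1·32  φ→[16+8+4+2+1+1]=32

4, 10, 15, 32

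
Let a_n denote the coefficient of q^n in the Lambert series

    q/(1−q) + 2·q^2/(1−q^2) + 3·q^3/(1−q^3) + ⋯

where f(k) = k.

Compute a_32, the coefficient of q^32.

d|32:{1,2,4,8,16,32}  Σf=1+2+4+8+16+32=63

a_32 = 63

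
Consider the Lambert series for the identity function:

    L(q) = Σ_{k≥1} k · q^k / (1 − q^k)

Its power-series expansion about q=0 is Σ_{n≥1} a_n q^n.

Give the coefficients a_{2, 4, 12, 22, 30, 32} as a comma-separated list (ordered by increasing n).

d|2:{1,2}  Σf=1+2=3
[q^4] f(4)=4,f(2)=2,f(1)=1 ⇒ 7
n=12: 1·12 2·6 3·4 4·3 6·2 12·1  f→[1+2+3+4+6+12]=28
[q^22] f(22)=22,f(11)=11,f(2)=2,f(1)=1 ⇒ 36
q^30  k|30↦f(k): 1:1 2:2 3:3 5:5 6:6 10:10 15:15 30:30  a_30=72
q^32  k|32↦f(k): 32:32 16:16 8:8 4:4 2:2 1:1  a_32=63

3, 7, 28, 36, 72, 63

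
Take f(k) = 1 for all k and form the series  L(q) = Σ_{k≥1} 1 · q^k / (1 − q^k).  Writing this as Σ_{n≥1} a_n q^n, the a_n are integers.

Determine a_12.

n=12: 1·12 2·6 3·4 4·3 6·2 12·1  f→[1+1+1+1+1+1]=6

a_12 = 6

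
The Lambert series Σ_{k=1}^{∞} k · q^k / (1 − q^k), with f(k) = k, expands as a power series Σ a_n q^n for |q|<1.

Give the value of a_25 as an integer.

a_25 = 31

n=25: 1·25 5·5 25·1  f→[1+5+25]=31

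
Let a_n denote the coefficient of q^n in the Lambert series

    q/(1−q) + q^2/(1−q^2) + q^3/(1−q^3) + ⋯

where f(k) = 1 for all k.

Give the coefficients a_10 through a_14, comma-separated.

d|10:{1,2,5,10}  Σf=1+1+1+1=4
[q^11] f(1)=1,f(11)=1 ⇒ 2
d|12:{1,2,3,4,6,12}  Σf=1+1+1+1+1+1=6
q^13  k|13↦f(k): 1:1 13:1  a_13=2
d|14:{1,2,7,14}  Σf=1+1+1+1=4

4, 2, 6, 2, 4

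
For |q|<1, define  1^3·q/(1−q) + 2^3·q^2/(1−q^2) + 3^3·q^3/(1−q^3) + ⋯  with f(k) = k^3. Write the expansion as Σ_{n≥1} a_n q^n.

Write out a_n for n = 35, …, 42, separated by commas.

q^35  k|35↦f(k): 1:1 5:125 7:343 35:42875  a_35=43344
q^36  k|36↦f(k): 1:1 2:8 3:27 4:64 6:216 9:729 12:1728 18:5832 36:46656  a_36=55261
[q^37] f(37)=50653,f(1)=1 ⇒ 50654
n=38: 38·1 19·2 2·19 1·38  f→[54872+6859+8+1]=61740
[q^39] f(39)=59319,f(13)=2197,f(3)=27,f(1)=1 ⇒ 61544
d|40:{40,20,10,8,5,4,2,1}  Σf=64000+8000+1000+512+125+64+8+1=73710
n=41: 41·1 1·41  f→[68921+1]=68922
d|42:{1,2,3,6,7,14,21,42}  Σf=1+8+27+216+343+2744+9261+74088=86688

43344, 55261, 50654, 61740, 61544, 73710, 68922, 86688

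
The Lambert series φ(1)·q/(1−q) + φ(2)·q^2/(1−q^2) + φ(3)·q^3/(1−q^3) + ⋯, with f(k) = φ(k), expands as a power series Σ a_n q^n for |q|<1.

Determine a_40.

[q^40] φ(1)=1,φ(2)=1,φ(4)=2,φ(5)=4,φ(8)=4,φ(10)=4,φ(20)=8,φ(40)=16 ⇒ 40

a_40 = 40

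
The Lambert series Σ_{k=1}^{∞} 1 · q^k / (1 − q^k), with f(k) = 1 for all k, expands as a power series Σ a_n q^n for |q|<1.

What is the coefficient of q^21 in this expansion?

[q^21] f(1)=1,f(3)=1,f(7)=1,f(21)=1 ⇒ 4

a_21 = 4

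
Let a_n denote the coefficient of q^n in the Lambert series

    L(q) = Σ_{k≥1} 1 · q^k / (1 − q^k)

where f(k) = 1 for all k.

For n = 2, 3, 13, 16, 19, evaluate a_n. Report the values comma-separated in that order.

n=2: 2·1 1·2  f→[1+1]=2
[q^3] f(1)=1,f(3)=1 ⇒ 2
q^13  k|13↦f(k): 1:1 13:1  a_13=2
[q^16] f(16)=1,f(8)=1,f(4)=1,f(2)=1,f(1)=1 ⇒ 5
[q^19] f(1)=1,f(19)=1 ⇒ 2

2, 2, 2, 5, 2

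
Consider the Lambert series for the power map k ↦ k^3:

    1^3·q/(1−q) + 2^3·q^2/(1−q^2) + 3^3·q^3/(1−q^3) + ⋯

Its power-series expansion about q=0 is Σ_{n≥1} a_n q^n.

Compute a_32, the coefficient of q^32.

a_32 = 37449

[q^32] f(32)=32768,f(16)=4096,f(8)=512,f(4)=64,f(2)=8,f(1)=1 ⇒ 37449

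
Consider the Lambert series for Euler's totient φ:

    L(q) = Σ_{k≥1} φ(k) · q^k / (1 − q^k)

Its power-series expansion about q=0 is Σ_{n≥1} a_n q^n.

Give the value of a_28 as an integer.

d|28:{1,2,4,7,14,28}  Σφ=1+1+2+6+6+12=28

a_28 = 28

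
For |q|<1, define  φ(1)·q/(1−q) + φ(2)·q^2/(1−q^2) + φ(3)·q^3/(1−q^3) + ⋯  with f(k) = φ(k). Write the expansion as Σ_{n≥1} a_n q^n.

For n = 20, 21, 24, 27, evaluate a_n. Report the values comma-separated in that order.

[q^20] φ(1)=1,φ(2)=1,φ(4)=2,φ(5)=4,φ(10)=4,φ(20)=8 ⇒ 20
d|21:{1,3,7,21}  Σφ=1+2+6+12=21
n=24: 24·1 12·2 8·3 6·4 4·6 3·8 2·12 1·24  φ→[8+4+4+2+2+2+1+1]=24
[q^27] φ(27)=18,φ(9)=6,φ(3)=2,φ(1)=1 ⇒ 27

20, 21, 24, 27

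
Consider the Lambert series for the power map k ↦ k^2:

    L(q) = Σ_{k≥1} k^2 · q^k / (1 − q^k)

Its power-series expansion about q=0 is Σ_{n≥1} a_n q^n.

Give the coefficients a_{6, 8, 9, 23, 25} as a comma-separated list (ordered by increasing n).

50, 85, 91, 530, 651

n=6: 6·1 3·2 2·3 1·6  f→[36+9+4+1]=50
[q^8] f(8)=64,f(4)=16,f(2)=4,f(1)=1 ⇒ 85
q^9  k|9↦f(k): 1:1 3:9 9:81  a_9=91
[q^23] f(1)=1,f(23)=529 ⇒ 530
q^25  k|25↦f(k): 1:1 5:25 25:625  a_25=651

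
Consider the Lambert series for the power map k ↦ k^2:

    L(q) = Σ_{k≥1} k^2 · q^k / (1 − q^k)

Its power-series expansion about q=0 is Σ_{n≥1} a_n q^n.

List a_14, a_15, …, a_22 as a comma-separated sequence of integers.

250, 260, 341, 290, 455, 362, 546, 500, 610

d|14:{14,7,2,1}  Σf=196+49+4+1=250
n=15: 1·15 3·5 5·3 15·1  f→[1+9+25+225]=260
d|16:{16,8,4,2,1}  Σf=256+64+16+4+1=341
d|17:{17,1}  Σf=289+1=290
[q^18] f(1)=1,f(2)=4,f(3)=9,f(6)=36,f(9)=81,f(18)=324 ⇒ 455
d|19:{1,19}  Σf=1+361=362
n=20: 1·20 2·10 4·5 5·4 10·2 20·1  f→[1+4+16+25+100+400]=546
[q^21] f(21)=441,f(7)=49,f(3)=9,f(1)=1 ⇒ 500
d|22:{22,11,2,1}  Σf=484+121+4+1=610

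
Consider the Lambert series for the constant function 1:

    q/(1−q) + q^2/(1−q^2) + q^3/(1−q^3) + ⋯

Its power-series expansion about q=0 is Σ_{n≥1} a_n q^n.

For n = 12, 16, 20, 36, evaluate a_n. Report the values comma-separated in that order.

[q^12] f(1)=1,f(2)=1,f(3)=1,f(4)=1,f(6)=1,f(12)=1 ⇒ 6
n=16: 16·1 8·2 4·4 2·8 1·16  f→[1+1+1+1+1]=5
n=20: 20·1 10·2 5·4 4·5 2·10 1·20  f→[1+1+1+1+1+1]=6
[q^36] f(1)=1,f(2)=1,f(3)=1,f(4)=1,f(6)=1,f(9)=1,f(12)=1,f(18)=1,f(36)=1 ⇒ 9

6, 5, 6, 9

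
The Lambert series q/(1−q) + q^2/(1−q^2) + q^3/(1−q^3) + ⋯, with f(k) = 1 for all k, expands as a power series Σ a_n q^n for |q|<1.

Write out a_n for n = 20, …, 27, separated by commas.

n=20: 20·1 10·2 5·4 4·5 2·10 1·20  f→[1+1+1+1+1+1]=6
[q^21] f(21)=1,f(7)=1,f(3)=1,f(1)=1 ⇒ 4
q^22  k|22↦f(k): 22:1 11:1 2:1 1:1  a_22=4
n=23: 23·1 1·23  f→[1+1]=2
q^24  k|24↦f(k): 1:1 2:1 3:1 4:1 6:1 8:1 12:1 24:1  a_24=8
d|25:{1,5,25}  Σf=1+1+1=3
[q^26] f(1)=1,f(2)=1,f(13)=1,f(26)=1 ⇒ 4
q^27  k|27↦f(k): 1:1 3:1 9:1 27:1  a_27=4

6, 4, 4, 2, 8, 3, 4, 4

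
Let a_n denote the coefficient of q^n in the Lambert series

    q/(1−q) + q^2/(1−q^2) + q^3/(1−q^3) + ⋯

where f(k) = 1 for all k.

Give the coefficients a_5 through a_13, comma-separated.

[q^5] f(5)=1,f(1)=1 ⇒ 2
n=6: 1·6 2·3 3·2 6·1  f→[1+1+1+1]=4
d|7:{1,7}  Σf=1+1=2
n=8: 8·1 4·2 2·4 1·8  f→[1+1+1+1]=4
d|9:{9,3,1}  Σf=1+1+1=3
[q^10] f(1)=1,f(2)=1,f(5)=1,f(10)=1 ⇒ 4
n=11: 11·1 1·11  f→[1+1]=2
[q^12] f(1)=1,f(2)=1,f(3)=1,f(4)=1,f(6)=1,f(12)=1 ⇒ 6
q^13  k|13↦f(k): 13:1 1:1  a_13=2

2, 4, 2, 4, 3, 4, 2, 6, 2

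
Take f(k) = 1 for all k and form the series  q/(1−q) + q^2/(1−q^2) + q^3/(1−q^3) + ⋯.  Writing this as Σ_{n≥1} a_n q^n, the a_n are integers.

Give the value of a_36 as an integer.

d|36:{1,2,3,4,6,9,12,18,36}  Σf=1+1+1+1+1+1+1+1+1=9

a_36 = 9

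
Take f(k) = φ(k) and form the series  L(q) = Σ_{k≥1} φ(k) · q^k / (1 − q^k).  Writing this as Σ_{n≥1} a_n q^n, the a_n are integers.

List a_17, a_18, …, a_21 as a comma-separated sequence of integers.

d|17:{17,1}  Σφ=16+1=17
[q^18] φ(18)=6,φ(9)=6,φ(6)=2,φ(3)=2,φ(2)=1,φ(1)=1 ⇒ 18
q^19  k|19↦φ(k): 19:18 1:1  a_19=19
[q^20] φ(20)=8,φ(10)=4,φ(5)=4,φ(4)=2,φ(2)=1,φ(1)=1 ⇒ 20
[q^21] φ(1)=1,φ(3)=2,φ(7)=6,φ(21)=12 ⇒ 21

17, 18, 19, 20, 21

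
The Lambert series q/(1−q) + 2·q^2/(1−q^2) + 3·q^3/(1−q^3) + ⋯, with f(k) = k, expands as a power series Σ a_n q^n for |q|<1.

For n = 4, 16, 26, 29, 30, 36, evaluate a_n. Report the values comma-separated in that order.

q^4  k|4↦f(k): 1:1 2:2 4:4  a_4=7
q^16  k|16↦f(k): 1:1 2:2 4:4 8:8 16:16  a_16=31
[q^26] f(26)=26,f(13)=13,f(2)=2,f(1)=1 ⇒ 42
[q^29] f(29)=29,f(1)=1 ⇒ 30
n=30: 1·30 2·15 3·10 5·6 6·5 10·3 15·2 30·1  f→[1+2+3+5+6+10+15+30]=72
d|36:{1,2,3,4,6,9,12,18,36}  Σf=1+2+3+4+6+9+12+18+36=91

7, 31, 42, 30, 72, 91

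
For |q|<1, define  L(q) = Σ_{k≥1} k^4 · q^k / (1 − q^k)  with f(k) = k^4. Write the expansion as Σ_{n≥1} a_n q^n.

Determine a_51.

q^51  k|51↦f(k): 51:6765201 17:83521 3:81 1:1  a_51=6848804

a_51 = 6848804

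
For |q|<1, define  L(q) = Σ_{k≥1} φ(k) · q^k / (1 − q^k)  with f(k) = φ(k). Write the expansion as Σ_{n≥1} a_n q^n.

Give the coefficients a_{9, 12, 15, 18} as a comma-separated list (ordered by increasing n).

[q^9] φ(9)=6,φ(3)=2,φ(1)=1 ⇒ 9
q^12  k|12↦φ(k): 12:4 6:2 4:2 3:2 2:1 1:1  a_12=12
n=15: 1·15 3·5 5·3 15·1  φ→[1+2+4+8]=15
[q^18] φ(1)=1,φ(2)=1,φ(3)=2,φ(6)=2,φ(9)=6,φ(18)=6 ⇒ 18

9, 12, 15, 18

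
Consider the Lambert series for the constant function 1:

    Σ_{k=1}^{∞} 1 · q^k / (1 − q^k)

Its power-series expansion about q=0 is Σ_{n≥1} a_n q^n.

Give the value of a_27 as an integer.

a_27 = 4

q^27  k|27↦f(k): 1:1 3:1 9:1 27:1  a_27=4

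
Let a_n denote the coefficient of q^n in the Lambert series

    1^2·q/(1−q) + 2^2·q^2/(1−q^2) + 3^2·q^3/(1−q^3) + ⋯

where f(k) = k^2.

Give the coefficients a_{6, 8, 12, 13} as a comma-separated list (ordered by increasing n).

d|6:{6,3,2,1}  Σf=36+9+4+1=50
n=8: 1·8 2·4 4·2 8·1  f→[1+4+16+64]=85
q^12  k|12↦f(k): 1:1 2:4 3:9 4:16 6:36 12:144  a_12=210
n=13: 13·1 1·13  f→[169+1]=170

50, 85, 210, 170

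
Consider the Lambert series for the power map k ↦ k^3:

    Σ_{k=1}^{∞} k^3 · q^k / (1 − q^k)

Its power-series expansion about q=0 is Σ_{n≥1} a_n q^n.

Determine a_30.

n=30: 1·30 2·15 3·10 5·6 6·5 10·3 15·2 30·1  f→[1+8+27+125+216+1000+3375+27000]=31752

a_30 = 31752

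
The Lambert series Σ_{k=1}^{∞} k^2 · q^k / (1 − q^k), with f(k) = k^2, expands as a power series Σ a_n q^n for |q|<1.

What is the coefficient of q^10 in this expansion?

a_10 = 130

q^10  k|10↦f(k): 10:100 5:25 2:4 1:1  a_10=130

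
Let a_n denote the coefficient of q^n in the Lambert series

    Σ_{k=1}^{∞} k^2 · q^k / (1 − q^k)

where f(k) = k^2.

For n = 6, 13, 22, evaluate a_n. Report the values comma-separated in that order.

q^6  k|6↦f(k): 1:1 2:4 3:9 6:36  a_6=50
[q^13] f(13)=169,f(1)=1 ⇒ 170
d|22:{22,11,2,1}  Σf=484+121+4+1=610

50, 170, 610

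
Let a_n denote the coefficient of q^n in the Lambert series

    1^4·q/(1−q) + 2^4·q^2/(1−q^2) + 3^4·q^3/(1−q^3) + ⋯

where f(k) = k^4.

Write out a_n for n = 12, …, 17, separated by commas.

[q^12] f(12)=20736,f(6)=1296,f(4)=256,f(3)=81,f(2)=16,f(1)=1 ⇒ 22386
[q^13] f(13)=28561,f(1)=1 ⇒ 28562
n=14: 14·1 7·2 2·7 1·14  f→[38416+2401+16+1]=40834
q^15  k|15↦f(k): 15:50625 5:625 3:81 1:1  a_15=51332
n=16: 1·16 2·8 4·4 8·2 16·1  f→[1+16+256+4096+65536]=69905
n=17: 17·1 1·17  f→[83521+1]=83522

22386, 28562, 40834, 51332, 69905, 83522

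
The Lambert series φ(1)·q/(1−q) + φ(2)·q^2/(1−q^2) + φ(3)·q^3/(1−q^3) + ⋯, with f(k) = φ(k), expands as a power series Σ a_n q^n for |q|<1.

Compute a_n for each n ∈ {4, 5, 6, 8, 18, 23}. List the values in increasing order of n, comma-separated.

[q^4] φ(1)=1,φ(2)=1,φ(4)=2 ⇒ 4
q^5  k|5↦φ(k): 5:4 1:1  a_5=5
n=6: 6·1 3·2 2·3 1·6  φ→[2+2+1+1]=6
[q^8] φ(8)=4,φ(4)=2,φ(2)=1,φ(1)=1 ⇒ 8
q^18  k|18↦φ(k): 18:6 9:6 6:2 3:2 2:1 1:1  a_18=18
q^23  k|23↦φ(k): 1:1 23:22  a_23=23

4, 5, 6, 8, 18, 23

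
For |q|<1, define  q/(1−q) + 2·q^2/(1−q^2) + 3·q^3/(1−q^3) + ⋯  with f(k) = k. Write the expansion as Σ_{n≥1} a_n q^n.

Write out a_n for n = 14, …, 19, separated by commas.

d|14:{14,7,2,1}  Σf=14+7+2+1=24
d|15:{15,5,3,1}  Σf=15+5+3+1=24
n=16: 16·1 8·2 4·4 2·8 1·16  f→[16+8+4+2+1]=31
d|17:{1,17}  Σf=1+17=18
[q^18] f(1)=1,f(2)=2,f(3)=3,f(6)=6,f(9)=9,f(18)=18 ⇒ 39
n=19: 1·19 19·1  f→[1+19]=20

24, 24, 31, 18, 39, 20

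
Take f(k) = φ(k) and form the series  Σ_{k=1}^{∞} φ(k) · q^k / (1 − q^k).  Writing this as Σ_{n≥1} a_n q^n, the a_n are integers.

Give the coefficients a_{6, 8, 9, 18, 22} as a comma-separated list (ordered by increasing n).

q^6  k|6↦φ(k): 6:2 3:2 2:1 1:1  a_6=6
q^8  k|8↦φ(k): 1:1 2:1 4:2 8:4  a_8=8
q^9  k|9↦φ(k): 1:1 3:2 9:6  a_9=9
[q^18] φ(18)=6,φ(9)=6,φ(6)=2,φ(3)=2,φ(2)=1,φ(1)=1 ⇒ 18
n=22: 22·1 11·2 2·11 1·22  φ→[10+10+1+1]=22

6, 8, 9, 18, 22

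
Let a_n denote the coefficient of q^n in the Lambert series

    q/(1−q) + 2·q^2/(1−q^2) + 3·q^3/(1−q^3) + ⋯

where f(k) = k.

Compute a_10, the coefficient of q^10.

q^10  k|10↦f(k): 1:1 2:2 5:5 10:10  a_10=18

a_10 = 18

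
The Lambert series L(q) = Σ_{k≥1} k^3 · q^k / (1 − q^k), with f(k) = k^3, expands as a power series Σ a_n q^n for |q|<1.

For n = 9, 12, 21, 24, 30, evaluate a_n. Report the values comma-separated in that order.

757, 2044, 9632, 16380, 31752

d|9:{1,3,9}  Σf=1+27+729=757
n=12: 1·12 2·6 3·4 4·3 6·2 12·1  f→[1+8+27+64+216+1728]=2044
n=21: 21·1 7·3 3·7 1·21  f→[9261+343+27+1]=9632
d|24:{1,2,3,4,6,8,12,24}  Σf=1+8+27+64+216+512+1728+13824=16380
n=30: 1·30 2·15 3·10 5·6 6·5 10·3 15·2 30·1  f→[1+8+27+125+216+1000+3375+27000]=31752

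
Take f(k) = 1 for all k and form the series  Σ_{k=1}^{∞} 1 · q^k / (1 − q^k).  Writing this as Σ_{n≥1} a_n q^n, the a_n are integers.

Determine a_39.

a_39 = 4

[q^39] f(1)=1,f(3)=1,f(13)=1,f(39)=1 ⇒ 4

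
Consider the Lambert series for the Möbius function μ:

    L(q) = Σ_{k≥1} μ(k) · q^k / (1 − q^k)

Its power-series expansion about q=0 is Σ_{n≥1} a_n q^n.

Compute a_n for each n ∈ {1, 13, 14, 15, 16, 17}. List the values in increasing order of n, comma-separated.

n=1: 1·1  μ→[1]=1
n=13: 13·1 1·13  μ→[(-1)+1]=0
n=14: 14·1 7·2 2·7 1·14  μ→[1+(-1)+(-1)+1]=0
n=15: 1·15 3·5 5·3 15·1  μ→[1+(-1)+(-1)+1]=0
[q^16] μ(16)=0,μ(8)=0,μ(4)=0,μ(2)=-1,μ(1)=1 ⇒ 0
n=17: 17·1 1·17  μ→[(-1)+1]=0

1, 0, 0, 0, 0, 0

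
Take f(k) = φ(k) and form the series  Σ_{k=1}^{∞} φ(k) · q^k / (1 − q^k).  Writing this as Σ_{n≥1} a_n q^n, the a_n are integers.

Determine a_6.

q^6  k|6↦φ(k): 1:1 2:1 3:2 6:2  a_6=6

a_6 = 6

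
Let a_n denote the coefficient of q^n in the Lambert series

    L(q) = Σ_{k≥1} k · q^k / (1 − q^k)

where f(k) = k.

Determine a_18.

[q^18] f(1)=1,f(2)=2,f(3)=3,f(6)=6,f(9)=9,f(18)=18 ⇒ 39

a_18 = 39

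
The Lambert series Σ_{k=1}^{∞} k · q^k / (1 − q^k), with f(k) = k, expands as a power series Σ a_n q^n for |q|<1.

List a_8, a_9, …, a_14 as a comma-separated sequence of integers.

[q^8] f(8)=8,f(4)=4,f(2)=2,f(1)=1 ⇒ 15
q^9  k|9↦f(k): 1:1 3:3 9:9  a_9=13
q^10  k|10↦f(k): 1:1 2:2 5:5 10:10  a_10=18
n=11: 1·11 11·1  f→[1+11]=12
n=12: 1·12 2·6 3·4 4·3 6·2 12·1  f→[1+2+3+4+6+12]=28
d|13:{1,13}  Σf=1+13=14
q^14  k|14↦f(k): 1:1 2:2 7:7 14:14  a_14=24

15, 13, 18, 12, 28, 14, 24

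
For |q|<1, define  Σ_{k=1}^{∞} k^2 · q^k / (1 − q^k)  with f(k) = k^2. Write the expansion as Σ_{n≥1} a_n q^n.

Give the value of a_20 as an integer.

d|20:{1,2,4,5,10,20}  Σf=1+4+16+25+100+400=546

a_20 = 546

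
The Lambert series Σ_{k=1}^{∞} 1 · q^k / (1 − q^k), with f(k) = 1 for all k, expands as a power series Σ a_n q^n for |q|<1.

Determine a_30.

a_30 = 8

[q^30] f(30)=1,f(15)=1,f(10)=1,f(6)=1,f(5)=1,f(3)=1,f(2)=1,f(1)=1 ⇒ 8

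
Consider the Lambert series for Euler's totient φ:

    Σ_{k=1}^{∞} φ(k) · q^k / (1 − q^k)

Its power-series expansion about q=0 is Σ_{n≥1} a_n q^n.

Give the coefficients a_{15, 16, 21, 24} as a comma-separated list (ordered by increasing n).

q^15  k|15↦φ(k): 15:8 5:4 3:2 1:1  a_15=15
d|16:{16,8,4,2,1}  Σφ=8+4+2+1+1=16
d|21:{21,7,3,1}  Σφ=12+6+2+1=21
d|24:{1,2,3,4,6,8,12,24}  Σφ=1+1+2+2+2+4+4+8=24

15, 16, 21, 24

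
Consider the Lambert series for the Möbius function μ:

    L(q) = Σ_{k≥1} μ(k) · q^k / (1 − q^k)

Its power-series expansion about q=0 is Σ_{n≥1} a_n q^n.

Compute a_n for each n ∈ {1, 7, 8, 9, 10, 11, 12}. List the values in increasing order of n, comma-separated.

1, 0, 0, 0, 0, 0, 0

q^1  k|1↦μ(k): 1:1  a_1=1
[q^7] μ(1)=1,μ(7)=-1 ⇒ 0
n=8: 8·1 4·2 2·4 1·8  μ→[0+0+(-1)+1]=0
n=9: 9·1 3·3 1·9  μ→[0+(-1)+1]=0
n=10: 10·1 5·2 2·5 1·10  μ→[1+(-1)+(-1)+1]=0
d|11:{11,1}  Σμ=(-1)+1=0
[q^12] μ(1)=1,μ(2)=-1,μ(3)=-1,μ(4)=0,μ(6)=1,μ(12)=0 ⇒ 0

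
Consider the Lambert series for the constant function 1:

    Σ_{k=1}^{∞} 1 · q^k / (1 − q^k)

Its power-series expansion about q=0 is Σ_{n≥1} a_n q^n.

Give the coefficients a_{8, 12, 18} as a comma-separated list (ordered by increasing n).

d|8:{8,4,2,1}  Σf=1+1+1+1=4
n=12: 12·1 6·2 4·3 3·4 2·6 1·12  f→[1+1+1+1+1+1]=6
n=18: 18·1 9·2 6·3 3·6 2·9 1·18  f→[1+1+1+1+1+1]=6

4, 6, 6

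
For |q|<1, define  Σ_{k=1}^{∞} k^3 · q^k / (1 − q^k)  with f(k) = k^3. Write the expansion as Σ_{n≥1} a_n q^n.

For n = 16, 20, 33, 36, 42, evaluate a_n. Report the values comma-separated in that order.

4681, 9198, 37296, 55261, 86688

n=16: 1·16 2·8 4·4 8·2 16·1  f→[1+8+64+512+4096]=4681
[q^20] f(20)=8000,f(10)=1000,f(5)=125,f(4)=64,f(2)=8,f(1)=1 ⇒ 9198
d|33:{33,11,3,1}  Σf=35937+1331+27+1=37296
q^36  k|36↦f(k): 36:46656 18:5832 12:1728 9:729 6:216 4:64 3:27 2:8 1:1  a_36=55261
q^42  k|42↦f(k): 42:74088 21:9261 14:2744 7:343 6:216 3:27 2:8 1:1  a_42=86688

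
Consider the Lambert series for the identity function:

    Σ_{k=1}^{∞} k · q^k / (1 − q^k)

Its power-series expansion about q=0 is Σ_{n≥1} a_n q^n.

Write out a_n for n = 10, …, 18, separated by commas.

18, 12, 28, 14, 24, 24, 31, 18, 39

[q^10] f(10)=10,f(5)=5,f(2)=2,f(1)=1 ⇒ 18
[q^11] f(1)=1,f(11)=11 ⇒ 12
q^12  k|12↦f(k): 1:1 2:2 3:3 4:4 6:6 12:12  a_12=28
n=13: 13·1 1·13  f→[13+1]=14
n=14: 1·14 2·7 7·2 14·1  f→[1+2+7+14]=24
n=15: 1·15 3·5 5·3 15·1  f→[1+3+5+15]=24
d|16:{16,8,4,2,1}  Σf=16+8+4+2+1=31
q^17  k|17↦f(k): 1:1 17:17  a_17=18
q^18  k|18↦f(k): 18:18 9:9 6:6 3:3 2:2 1:1  a_18=39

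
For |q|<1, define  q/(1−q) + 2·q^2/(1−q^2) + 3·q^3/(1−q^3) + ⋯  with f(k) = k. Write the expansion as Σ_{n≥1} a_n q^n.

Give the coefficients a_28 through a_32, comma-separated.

q^28  k|28↦f(k): 28:28 14:14 7:7 4:4 2:2 1:1  a_28=56
q^29  k|29↦f(k): 29:29 1:1  a_29=30
d|30:{30,15,10,6,5,3,2,1}  Σf=30+15+10+6+5+3+2+1=72
[q^31] f(1)=1,f(31)=31 ⇒ 32
d|32:{1,2,4,8,16,32}  Σf=1+2+4+8+16+32=63

56, 30, 72, 32, 63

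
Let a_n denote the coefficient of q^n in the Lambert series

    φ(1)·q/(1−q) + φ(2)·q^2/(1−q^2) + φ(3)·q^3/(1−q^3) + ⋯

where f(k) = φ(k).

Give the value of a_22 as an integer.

n=22: 1·22 2·11 11·2 22·1  φ→[1+1+10+10]=22

a_22 = 22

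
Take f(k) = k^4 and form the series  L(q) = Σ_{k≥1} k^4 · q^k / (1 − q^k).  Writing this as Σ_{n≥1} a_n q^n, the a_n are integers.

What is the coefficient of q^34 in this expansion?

a_34 = 1419874

[q^34] f(1)=1,f(2)=16,f(17)=83521,f(34)=1336336 ⇒ 1419874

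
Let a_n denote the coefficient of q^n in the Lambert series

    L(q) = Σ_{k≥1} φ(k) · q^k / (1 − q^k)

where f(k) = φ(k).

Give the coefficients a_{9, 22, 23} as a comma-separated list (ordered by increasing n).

q^9  k|9↦φ(k): 9:6 3:2 1:1  a_9=9
n=22: 22·1 11·2 2·11 1·22  φ→[10+10+1+1]=22
q^23  k|23↦φ(k): 23:22 1:1  a_23=23

9, 22, 23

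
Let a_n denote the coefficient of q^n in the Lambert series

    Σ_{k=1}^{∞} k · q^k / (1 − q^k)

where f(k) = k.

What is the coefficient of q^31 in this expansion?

n=31: 31·1 1·31  f→[31+1]=32

a_31 = 32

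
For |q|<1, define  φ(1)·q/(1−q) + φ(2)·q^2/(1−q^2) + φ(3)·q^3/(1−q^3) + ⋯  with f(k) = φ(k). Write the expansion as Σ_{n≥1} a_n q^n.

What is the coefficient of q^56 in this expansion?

d|56:{1,2,4,7,8,14,28,56}  Σφ=1+1+2+6+4+6+12+24=56

a_56 = 56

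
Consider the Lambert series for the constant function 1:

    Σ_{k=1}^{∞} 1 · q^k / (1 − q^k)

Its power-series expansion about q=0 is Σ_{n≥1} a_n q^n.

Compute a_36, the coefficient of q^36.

[q^36] f(36)=1,f(18)=1,f(12)=1,f(9)=1,f(6)=1,f(4)=1,f(3)=1,f(2)=1,f(1)=1 ⇒ 9

a_36 = 9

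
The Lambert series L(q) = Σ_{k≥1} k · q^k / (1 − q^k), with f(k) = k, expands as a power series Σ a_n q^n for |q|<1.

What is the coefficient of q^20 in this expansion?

a_20 = 42

d|20:{1,2,4,5,10,20}  Σf=1+2+4+5+10+20=42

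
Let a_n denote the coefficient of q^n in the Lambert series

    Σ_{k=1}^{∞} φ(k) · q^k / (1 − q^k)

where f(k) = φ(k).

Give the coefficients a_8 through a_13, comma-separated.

[q^8] φ(8)=4,φ(4)=2,φ(2)=1,φ(1)=1 ⇒ 8
[q^9] φ(9)=6,φ(3)=2,φ(1)=1 ⇒ 9
n=10: 10·1 5·2 2·5 1·10  φ→[4+4+1+1]=10
d|11:{11,1}  Σφ=10+1=11
d|12:{12,6,4,3,2,1}  Σφ=4+2+2+2+1+1=12
n=13: 1·13 13·1  φ→[1+12]=13

8, 9, 10, 11, 12, 13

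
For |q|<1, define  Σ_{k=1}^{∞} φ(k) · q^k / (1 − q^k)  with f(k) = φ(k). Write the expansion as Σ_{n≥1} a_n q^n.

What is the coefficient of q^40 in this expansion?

q^40  k|40↦φ(k): 40:16 20:8 10:4 8:4 5:4 4:2 2:1 1:1  a_40=40

a_40 = 40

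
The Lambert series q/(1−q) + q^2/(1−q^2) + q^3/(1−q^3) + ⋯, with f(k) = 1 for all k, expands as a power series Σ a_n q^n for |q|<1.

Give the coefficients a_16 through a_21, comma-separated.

[q^16] f(1)=1,f(2)=1,f(4)=1,f(8)=1,f(16)=1 ⇒ 5
d|17:{1,17}  Σf=1+1=2
[q^18] f(1)=1,f(2)=1,f(3)=1,f(6)=1,f(9)=1,f(18)=1 ⇒ 6
q^19  k|19↦f(k): 19:1 1:1  a_19=2
[q^20] f(20)=1,f(10)=1,f(5)=1,f(4)=1,f(2)=1,f(1)=1 ⇒ 6
n=21: 21·1 7·3 3·7 1·21  f→[1+1+1+1]=4

5, 2, 6, 2, 6, 4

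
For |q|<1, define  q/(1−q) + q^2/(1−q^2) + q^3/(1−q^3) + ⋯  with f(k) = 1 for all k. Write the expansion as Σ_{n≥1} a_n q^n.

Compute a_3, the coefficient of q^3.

q^3  k|3↦f(k): 1:1 3:1  a_3=2

a_3 = 2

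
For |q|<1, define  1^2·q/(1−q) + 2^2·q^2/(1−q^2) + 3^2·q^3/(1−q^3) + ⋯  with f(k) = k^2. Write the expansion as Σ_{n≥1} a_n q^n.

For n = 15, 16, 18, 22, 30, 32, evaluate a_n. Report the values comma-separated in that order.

260, 341, 455, 610, 1300, 1365

q^15  k|15↦f(k): 1:1 3:9 5:25 15:225  a_15=260
q^16  k|16↦f(k): 1:1 2:4 4:16 8:64 16:256  a_16=341
q^18  k|18↦f(k): 1:1 2:4 3:9 6:36 9:81 18:324  a_18=455
[q^22] f(1)=1,f(2)=4,f(11)=121,f(22)=484 ⇒ 610
n=30: 30·1 15·2 10·3 6·5 5·6 3·10 2·15 1·30  f→[900+225+100+36+25+9+4+1]=1300
n=32: 1·32 2·16 4·8 8·4 16·2 32·1  f→[1+4+16+64+256+1024]=1365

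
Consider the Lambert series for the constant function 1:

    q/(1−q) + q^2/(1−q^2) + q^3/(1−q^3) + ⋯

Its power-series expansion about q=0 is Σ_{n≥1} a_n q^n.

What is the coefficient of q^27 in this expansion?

a_27 = 4

n=27: 1·27 3·9 9·3 27·1  f→[1+1+1+1]=4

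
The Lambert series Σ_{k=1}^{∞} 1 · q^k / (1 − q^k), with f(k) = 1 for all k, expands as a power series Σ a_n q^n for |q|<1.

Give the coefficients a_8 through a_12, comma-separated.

4, 3, 4, 2, 6

d|8:{8,4,2,1}  Σf=1+1+1+1=4
n=9: 9·1 3·3 1·9  f→[1+1+1]=3
d|10:{10,5,2,1}  Σf=1+1+1+1=4
q^11  k|11↦f(k): 11:1 1:1  a_11=2
[q^12] f(12)=1,f(6)=1,f(4)=1,f(3)=1,f(2)=1,f(1)=1 ⇒ 6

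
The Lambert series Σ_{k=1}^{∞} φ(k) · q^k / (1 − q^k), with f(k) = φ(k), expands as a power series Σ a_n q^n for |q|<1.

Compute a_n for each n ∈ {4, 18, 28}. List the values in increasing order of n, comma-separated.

q^4  k|4↦φ(k): 4:2 2:1 1:1  a_4=4
q^18  k|18↦φ(k): 18:6 9:6 6:2 3:2 2:1 1:1  a_18=18
q^28  k|28↦φ(k): 1:1 2:1 4:2 7:6 14:6 28:12  a_28=28

4, 18, 28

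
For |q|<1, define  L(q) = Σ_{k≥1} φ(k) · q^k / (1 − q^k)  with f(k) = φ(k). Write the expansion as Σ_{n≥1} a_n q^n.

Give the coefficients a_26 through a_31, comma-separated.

d|26:{1,2,13,26}  Σφ=1+1+12+12=26
[q^27] φ(27)=18,φ(9)=6,φ(3)=2,φ(1)=1 ⇒ 27
d|28:{1,2,4,7,14,28}  Σφ=1+1+2+6+6+12=28
[q^29] φ(29)=28,φ(1)=1 ⇒ 29
d|30:{1,2,3,5,6,10,15,30}  Σφ=1+1+2+4+2+4+8+8=30
[q^31] φ(31)=30,φ(1)=1 ⇒ 31

26, 27, 28, 29, 30, 31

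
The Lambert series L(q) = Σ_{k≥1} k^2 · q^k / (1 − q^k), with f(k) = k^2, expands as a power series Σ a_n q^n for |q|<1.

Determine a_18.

d|18:{18,9,6,3,2,1}  Σf=324+81+36+9+4+1=455

a_18 = 455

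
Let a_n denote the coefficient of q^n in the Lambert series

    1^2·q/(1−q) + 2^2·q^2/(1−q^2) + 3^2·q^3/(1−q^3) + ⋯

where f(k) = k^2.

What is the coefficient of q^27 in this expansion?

a_27 = 820

[q^27] f(1)=1,f(3)=9,f(9)=81,f(27)=729 ⇒ 820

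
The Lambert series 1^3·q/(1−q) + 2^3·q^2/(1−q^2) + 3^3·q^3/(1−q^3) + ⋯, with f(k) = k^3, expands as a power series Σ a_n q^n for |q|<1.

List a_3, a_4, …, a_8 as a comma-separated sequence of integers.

n=3: 3·1 1·3  f→[27+1]=28
q^4  k|4↦f(k): 4:64 2:8 1:1  a_4=73
d|5:{5,1}  Σf=125+1=126
n=6: 1·6 2·3 3·2 6·1  f→[1+8+27+216]=252
[q^7] f(7)=343,f(1)=1 ⇒ 344
d|8:{8,4,2,1}  Σf=512+64+8+1=585

28, 73, 126, 252, 344, 585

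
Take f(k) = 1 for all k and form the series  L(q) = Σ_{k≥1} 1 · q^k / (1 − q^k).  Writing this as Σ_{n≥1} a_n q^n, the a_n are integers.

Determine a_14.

a_14 = 4

q^14  k|14↦f(k): 14:1 7:1 2:1 1:1  a_14=4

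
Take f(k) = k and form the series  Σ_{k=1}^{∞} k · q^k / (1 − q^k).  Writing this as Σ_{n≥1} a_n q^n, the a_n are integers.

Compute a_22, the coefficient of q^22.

a_22 = 36

d|22:{1,2,11,22}  Σf=1+2+11+22=36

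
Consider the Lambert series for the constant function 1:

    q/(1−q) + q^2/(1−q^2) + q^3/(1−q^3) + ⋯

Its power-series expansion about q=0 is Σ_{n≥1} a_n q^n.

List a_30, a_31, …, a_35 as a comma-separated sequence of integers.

8, 2, 6, 4, 4, 4

[q^30] f(1)=1,f(2)=1,f(3)=1,f(5)=1,f(6)=1,f(10)=1,f(15)=1,f(30)=1 ⇒ 8
n=31: 1·31 31·1  f→[1+1]=2
[q^32] f(32)=1,f(16)=1,f(8)=1,f(4)=1,f(2)=1,f(1)=1 ⇒ 6
n=33: 33·1 11·3 3·11 1·33  f→[1+1+1+1]=4
q^34  k|34↦f(k): 34:1 17:1 2:1 1:1  a_34=4
n=35: 1·35 5·7 7·5 35·1  f→[1+1+1+1]=4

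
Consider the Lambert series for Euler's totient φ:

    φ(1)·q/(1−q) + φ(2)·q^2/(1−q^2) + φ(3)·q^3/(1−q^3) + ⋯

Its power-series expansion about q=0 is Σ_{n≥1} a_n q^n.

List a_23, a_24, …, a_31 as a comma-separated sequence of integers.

q^23  k|23↦φ(k): 1:1 23:22  a_23=23
[q^24] φ(24)=8,φ(12)=4,φ(8)=4,φ(6)=2,φ(4)=2,φ(3)=2,φ(2)=1,φ(1)=1 ⇒ 24
[q^25] φ(1)=1,φ(5)=4,φ(25)=20 ⇒ 25
n=26: 26·1 13·2 2·13 1·26  φ→[12+12+1+1]=26
n=27: 1·27 3·9 9·3 27·1  φ→[1+2+6+18]=27
n=28: 1·28 2·14 4·7 7·4 14·2 28·1  φ→[1+1+2+6+6+12]=28
n=29: 29·1 1·29  φ→[28+1]=29
n=30: 30·1 15·2 10·3 6·5 5·6 3·10 2·15 1·30  φ→[8+8+4+2+4+2+1+1]=30
[q^31] φ(31)=30,φ(1)=1 ⇒ 31

23, 24, 25, 26, 27, 28, 29, 30, 31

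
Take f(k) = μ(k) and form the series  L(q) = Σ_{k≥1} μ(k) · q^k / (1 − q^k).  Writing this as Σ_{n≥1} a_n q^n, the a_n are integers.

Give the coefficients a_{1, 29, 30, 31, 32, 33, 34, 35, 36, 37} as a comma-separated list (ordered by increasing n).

d|1:{1}  Σμ=1=1
q^29  k|29↦μ(k): 29:-1 1:1  a_29=0
d|30:{1,2,3,5,6,10,15,30}  Σμ=1+(-1)+(-1)+(-1)+1+1+1+(-1)=0
n=31: 1·31 31·1  μ→[1+(-1)]=0
[q^32] μ(32)=0,μ(16)=0,μ(8)=0,μ(4)=0,μ(2)=-1,μ(1)=1 ⇒ 0
d|33:{33,11,3,1}  Σμ=1+(-1)+(-1)+1=0
q^34  k|34↦μ(k): 1:1 2:-1 17:-1 34:1  a_34=0
[q^35] μ(35)=1,μ(7)=-1,μ(5)=-1,μ(1)=1 ⇒ 0
[q^36] μ(1)=1,μ(2)=-1,μ(3)=-1,μ(4)=0,μ(6)=1,μ(9)=0,μ(12)=0,μ(18)=0,μ(36)=0 ⇒ 0
d|37:{1,37}  Σμ=1+(-1)=0

1, 0, 0, 0, 0, 0, 0, 0, 0, 0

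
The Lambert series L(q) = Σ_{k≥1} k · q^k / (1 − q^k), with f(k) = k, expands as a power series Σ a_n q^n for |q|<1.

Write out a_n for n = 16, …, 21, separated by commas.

31, 18, 39, 20, 42, 32

[q^16] f(1)=1,f(2)=2,f(4)=4,f(8)=8,f(16)=16 ⇒ 31
n=17: 1·17 17·1  f→[1+17]=18
d|18:{1,2,3,6,9,18}  Σf=1+2+3+6+9+18=39
[q^19] f(19)=19,f(1)=1 ⇒ 20
d|20:{20,10,5,4,2,1}  Σf=20+10+5+4+2+1=42
q^21  k|21↦f(k): 21:21 7:7 3:3 1:1  a_21=32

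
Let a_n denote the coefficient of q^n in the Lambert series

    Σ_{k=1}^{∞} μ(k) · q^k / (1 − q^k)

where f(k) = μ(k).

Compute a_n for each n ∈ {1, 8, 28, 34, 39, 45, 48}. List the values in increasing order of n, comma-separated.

[q^1] μ(1)=1 ⇒ 1
[q^8] μ(1)=1,μ(2)=-1,μ(4)=0,μ(8)=0 ⇒ 0
d|28:{1,2,4,7,14,28}  Σμ=1+(-1)+0+(-1)+1+0=0
[q^34] μ(34)=1,μ(17)=-1,μ(2)=-1,μ(1)=1 ⇒ 0
q^39  k|39↦μ(k): 1:1 3:-1 13:-1 39:1  a_39=0
[q^45] μ(45)=0,μ(15)=1,μ(9)=0,μ(5)=-1,μ(3)=-1,μ(1)=1 ⇒ 0
n=48: 1·48 2·24 3·16 4·12 6·8 8·6 12·4 16·3 24·2 48·1  μ→[1+(-1)+(-1)+0+1+0+0+0+0+0]=0

1, 0, 0, 0, 0, 0, 0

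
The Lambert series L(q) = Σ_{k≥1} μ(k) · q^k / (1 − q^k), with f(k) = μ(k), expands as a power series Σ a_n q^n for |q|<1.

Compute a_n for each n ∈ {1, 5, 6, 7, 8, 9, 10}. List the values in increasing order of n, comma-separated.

1, 0, 0, 0, 0, 0, 0

[q^1] μ(1)=1 ⇒ 1
q^5  k|5↦μ(k): 5:-1 1:1  a_5=0
d|6:{6,3,2,1}  Σμ=1+(-1)+(-1)+1=0
q^7  k|7↦μ(k): 1:1 7:-1  a_7=0
q^8  k|8↦μ(k): 8:0 4:0 2:-1 1:1  a_8=0
q^9  k|9↦μ(k): 1:1 3:-1 9:0  a_9=0
d|10:{1,2,5,10}  Σμ=1+(-1)+(-1)+1=0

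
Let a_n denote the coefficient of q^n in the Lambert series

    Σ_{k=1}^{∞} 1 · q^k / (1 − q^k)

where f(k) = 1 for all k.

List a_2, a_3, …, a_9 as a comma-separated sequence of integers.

q^2  k|2↦f(k): 2:1 1:1  a_2=2
[q^3] f(1)=1,f(3)=1 ⇒ 2
d|4:{4,2,1}  Σf=1+1+1=3
n=5: 5·1 1·5  f→[1+1]=2
[q^6] f(1)=1,f(2)=1,f(3)=1,f(6)=1 ⇒ 4
q^7  k|7↦f(k): 1:1 7:1  a_7=2
q^8  k|8↦f(k): 8:1 4:1 2:1 1:1  a_8=4
d|9:{1,3,9}  Σf=1+1+1=3

2, 2, 3, 2, 4, 2, 4, 3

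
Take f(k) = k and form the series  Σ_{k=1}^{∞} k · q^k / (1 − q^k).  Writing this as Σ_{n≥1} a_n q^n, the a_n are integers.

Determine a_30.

q^30  k|30↦f(k): 1:1 2:2 3:3 5:5 6:6 10:10 15:15 30:30  a_30=72

a_30 = 72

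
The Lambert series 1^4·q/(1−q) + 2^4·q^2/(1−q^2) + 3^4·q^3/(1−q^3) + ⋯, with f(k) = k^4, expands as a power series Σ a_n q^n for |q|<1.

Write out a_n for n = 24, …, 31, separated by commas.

q^24  k|24↦f(k): 24:331776 12:20736 8:4096 6:1296 4:256 3:81 2:16 1:1  a_24=358258
q^25  k|25↦f(k): 25:390625 5:625 1:1  a_25=391251
n=26: 26·1 13·2 2·13 1·26  f→[456976+28561+16+1]=485554
[q^27] f(1)=1,f(3)=81,f(9)=6561,f(27)=531441 ⇒ 538084
[q^28] f(1)=1,f(2)=16,f(4)=256,f(7)=2401,f(14)=38416,f(28)=614656 ⇒ 655746
q^29  k|29↦f(k): 29:707281 1:1  a_29=707282
q^30  k|30↦f(k): 1:1 2:16 3:81 5:625 6:1296 10:10000 15:50625 30:810000  a_30=872644
[q^31] f(31)=923521,f(1)=1 ⇒ 923522

358258, 391251, 485554, 538084, 655746, 707282, 872644, 923522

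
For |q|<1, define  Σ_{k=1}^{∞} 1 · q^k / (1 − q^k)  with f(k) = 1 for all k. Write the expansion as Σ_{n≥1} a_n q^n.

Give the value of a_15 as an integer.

d|15:{1,3,5,15}  Σf=1+1+1+1=4

a_15 = 4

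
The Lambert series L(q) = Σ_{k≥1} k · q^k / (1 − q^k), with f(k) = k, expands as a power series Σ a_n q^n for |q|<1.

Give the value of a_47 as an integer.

n=47: 47·1 1·47  f→[47+1]=48

a_47 = 48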